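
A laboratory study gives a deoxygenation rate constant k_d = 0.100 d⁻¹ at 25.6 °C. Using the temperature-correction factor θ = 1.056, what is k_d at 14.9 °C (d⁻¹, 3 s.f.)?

k_d(T₂) = k_d(T₁) · θ^(T₂−T₁) = 0.100 × 1.056^(14.9−25.6)
= 0.100 × 1.056^-10.7 = 0.100 × 0.5582 = 0.05582 d⁻¹.

k_d ≈ 0.0558 d⁻¹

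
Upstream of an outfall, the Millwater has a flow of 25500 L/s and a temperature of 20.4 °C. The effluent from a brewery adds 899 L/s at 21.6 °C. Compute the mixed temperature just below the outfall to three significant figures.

Flow-weighted mixing: C = (Q_r C_r + Q_w C_w)/(Q_r + Q_w)
= (25500×20.4 + 899×21.6)/(25500 + 899) = 539600/26400 = 20.44 °C.

20.4 °C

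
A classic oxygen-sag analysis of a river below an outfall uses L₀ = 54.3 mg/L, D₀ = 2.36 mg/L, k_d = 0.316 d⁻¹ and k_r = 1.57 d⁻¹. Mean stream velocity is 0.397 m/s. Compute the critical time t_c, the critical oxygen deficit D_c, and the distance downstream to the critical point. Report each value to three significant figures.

t_c ≈ 1.13 d; D_c ≈ 7.65 mg/L; x_c ≈ 38.7 km

t_c = [1/(k_r−k_d)] ln[(k_r/k_d)(1 − D₀(k_r−k_d)/(k_d L₀))]
= [1/(1.57−0.316)] ln[(1.57/0.316)(1 − 2.36×1.254/(0.316×54.3))]
= (1/1.254) ln[4.968 × 0.8275] = 0.7974 × ln(4.111) = 0.7974 × 1.414 = 1.127 d.
D_c = (k_d/k_r) L₀ e^(−k_d t_c) = (0.316/1.57) × 54.3 × e^(−0.316×1.127) = 0.2013 × 54.3 × 0.7003 = 7.654 mg/L.
x_c = v t_c = 0.397 m/s × 1.127 d × 86400 s/d = 38670 m ≈ 38.7 km.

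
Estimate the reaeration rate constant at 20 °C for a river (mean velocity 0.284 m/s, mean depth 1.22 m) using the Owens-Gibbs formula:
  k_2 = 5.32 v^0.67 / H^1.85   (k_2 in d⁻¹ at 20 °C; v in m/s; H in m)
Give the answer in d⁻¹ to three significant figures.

k_2 = 5.32 × 0.284^0.67 / 1.22^1.85 = 5.32 × 0.4303 / 1.445 = 1.584 d⁻¹.

k_2 ≈ 1.58 d⁻¹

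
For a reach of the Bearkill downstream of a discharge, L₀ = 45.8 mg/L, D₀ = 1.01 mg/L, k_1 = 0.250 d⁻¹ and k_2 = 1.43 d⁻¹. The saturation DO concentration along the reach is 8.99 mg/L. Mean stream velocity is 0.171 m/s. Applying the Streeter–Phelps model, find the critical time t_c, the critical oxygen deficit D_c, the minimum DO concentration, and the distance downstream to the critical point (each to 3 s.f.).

With k_2/k_1 = 5.720 and 1 − D₀(k_2−k_1)/(k_1 L₀) = 0.8959,
t_c = ln(5.720 × 0.8959) / (1.43 − 0.250) = ln(5.125) / 1.180 = 1.634/1.180 = 1.385 d.
D_c = (k_1/k_2) L₀ e^(−k_1 t_c) = (0.250/1.43) × 45.8 × e^(−0.250×1.385) = 0.1748 × 45.8 × 0.7074 = 5.664 mg/L.
Minimum DO = C_s − D_c = 8.99 − 5.664 = 3.326 mg/L.
x_c = v t_c = 0.171 m/s × 1.385 d × 86400 s/d = 20460 m ≈ 20.5 km.

t_c ≈ 1.38 d; D_c ≈ 5.66 mg/L; min DO ≈ 3.33 mg/L; x_c ≈ 20.5 km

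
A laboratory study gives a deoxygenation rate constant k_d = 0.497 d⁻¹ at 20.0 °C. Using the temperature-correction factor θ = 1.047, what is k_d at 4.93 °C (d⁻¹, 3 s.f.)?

k_d ≈ 0.249 d⁻¹

k_d(T₂) = k_d(T₁) · θ^(T₂−T₁) = 0.497 × 1.047^(4.93−20.0)
= 0.497 × 1.047^-15.1 = 0.497 × 0.5005 = 0.2487 d⁻¹.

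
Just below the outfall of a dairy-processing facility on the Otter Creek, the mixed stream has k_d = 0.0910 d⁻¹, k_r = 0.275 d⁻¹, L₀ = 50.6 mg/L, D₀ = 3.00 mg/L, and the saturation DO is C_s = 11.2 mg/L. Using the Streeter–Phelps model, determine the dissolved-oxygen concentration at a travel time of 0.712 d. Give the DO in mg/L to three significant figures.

k_d L₀/(k_r−k_d) = 0.0910×50.6/(0.275−0.0910) = 4.605/0.1840 = 25.02 mg/L.
e^(−k_d t) = e^(−0.0910×0.7120) = 0.9373; e^(−k_r t) = e^(−0.275×0.7120) = 0.8222.
D = 25.02 × (0.9373 − 0.8222) + 3.00 × 0.8222 = 2.880 + 2.467 = 5.347 mg/L.
DO = C_s − D = 11.2 − 5.347 = 5.853 mg/L.

DO ≈ 5.85 mg/L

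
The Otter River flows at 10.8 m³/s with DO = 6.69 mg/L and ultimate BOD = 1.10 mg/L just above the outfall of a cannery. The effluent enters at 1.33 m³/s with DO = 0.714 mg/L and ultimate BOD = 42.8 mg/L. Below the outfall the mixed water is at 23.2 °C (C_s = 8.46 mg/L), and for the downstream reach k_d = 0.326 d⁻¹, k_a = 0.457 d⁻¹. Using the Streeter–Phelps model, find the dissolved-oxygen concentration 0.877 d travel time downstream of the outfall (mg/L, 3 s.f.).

DO ≈ 5.68 mg/L

Mixed DO = (10.8×6.69 + 1.33×0.714)/(10.8+1.33) = 73.20/12.13 = 6.035 mg/L.
Mixed L₀ = (10.8×1.10 + 1.33×42.8)/(12.13) = 68.80/12.13 = 5.672 mg/L.
Initial deficit D₀ = C_s − DO₀ = 8.46 − 6.035 = 2.425 mg/L.
D(0.877) = [0.326×5.672/(0.457−0.326)](e^(−0.326×0.877) − e^(−0.457×0.877)) + 2.425 e^(−0.457×0.877)
= 14.12 × (0.7513 − 0.6698) + 2.425 × 0.6698 = 2.775 mg/L.
DO = 8.46 − 2.775 = 5.685 mg/L.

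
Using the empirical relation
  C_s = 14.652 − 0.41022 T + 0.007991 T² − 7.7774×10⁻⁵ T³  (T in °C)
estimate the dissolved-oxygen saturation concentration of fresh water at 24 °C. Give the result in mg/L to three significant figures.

C_s ≈ 8.33 mg/L

C_s = 14.652 − 0.41022×24 + 0.007991×24² − 7.7774×10⁻⁵×24³ = 8.334 mg/L.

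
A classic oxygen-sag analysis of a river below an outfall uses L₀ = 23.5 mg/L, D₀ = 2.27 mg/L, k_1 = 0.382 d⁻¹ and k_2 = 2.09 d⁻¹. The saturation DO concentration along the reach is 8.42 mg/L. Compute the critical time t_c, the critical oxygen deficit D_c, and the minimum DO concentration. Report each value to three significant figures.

At the critical point dD/dt = 0, so k_1 L₀ e^(−k_1 t) = k_2 D. Substituting D(t) from the Streeter–Phelps equation and solving for t gives
t_c = ln[(k_2/k_1)(1 − D₀(k_2−k_1)/(k_1 L₀))] / (k_2−k_1).
Here k_2−k_1 = 1.708 d⁻¹ and 1 − D₀(k_2−k_1)/(k_1 L₀) = 1 − 2.27×1.708/(0.382×23.5) = 0.5681, so
t_c = ln(5.471 × 0.5681) / 1.708 = 1.134 / 1.708 = 0.6640 d.
L(t_c) = L₀ e^(−k_1 t_c) = 23.5 × 0.7760 = 18.24 mg/L, and at the critical point k_2 D_c = k_1 L, so D_c = (0.382/2.09) × 18.24 = 3.333 mg/L.
Minimum DO = C_s − D_c = 8.42 − 3.333 = 5.087 mg/L.

t_c ≈ 0.664 d; D_c ≈ 3.33 mg/L; min DO ≈ 5.09 mg/L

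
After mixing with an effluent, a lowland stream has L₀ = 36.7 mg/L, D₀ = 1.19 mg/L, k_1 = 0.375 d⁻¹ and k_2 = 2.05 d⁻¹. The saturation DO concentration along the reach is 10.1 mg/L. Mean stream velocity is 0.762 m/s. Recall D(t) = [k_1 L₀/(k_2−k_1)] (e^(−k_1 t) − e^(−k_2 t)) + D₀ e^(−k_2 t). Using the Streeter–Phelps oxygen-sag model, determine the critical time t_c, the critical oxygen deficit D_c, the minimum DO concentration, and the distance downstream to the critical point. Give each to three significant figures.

At the critical point dD/dt = 0, so k_1 L₀ e^(−k_1 t) = k_2 D. Substituting D(t) from the Streeter–Phelps equation and solving for t gives
t_c = ln[(k_2/k_1)(1 − D₀(k_2−k_1)/(k_1 L₀))] / (k_2−k_1).
Here k_2−k_1 = 1.675 d⁻¹ and 1 − D₀(k_2−k_1)/(k_1 L₀) = 1 − 1.19×1.675/(0.375×36.7) = 0.8552, so
t_c = ln(5.467 × 0.8552) / 1.675 = 1.542 / 1.675 = 0.9207 d.
L(t_c) = L₀ e^(−k_1 t_c) = 36.7 × 0.7080 = 25.98 mg/L, and at the critical point k_2 D_c = k_1 L, so D_c = (0.375/2.05) × 25.98 = 4.753 mg/L.
Minimum DO = C_s − D_c = 10.1 − 4.753 = 5.347 mg/L.
x_c = v t_c = 0.762 m/s × 0.9207 d × 86400 s/d = 60620 m ≈ 60.6 km.

t_c ≈ 0.921 d; D_c ≈ 4.75 mg/L; min DO ≈ 5.35 mg/L; x_c ≈ 60.6 km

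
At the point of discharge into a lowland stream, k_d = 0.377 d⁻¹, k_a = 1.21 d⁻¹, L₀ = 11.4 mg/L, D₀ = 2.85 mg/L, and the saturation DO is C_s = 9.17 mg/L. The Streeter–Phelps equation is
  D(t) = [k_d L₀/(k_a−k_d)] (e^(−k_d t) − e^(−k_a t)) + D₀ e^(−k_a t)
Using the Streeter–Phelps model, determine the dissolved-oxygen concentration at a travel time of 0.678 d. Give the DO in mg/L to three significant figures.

k_d L₀/(k_a−k_d) = 0.377×11.4/(1.21−0.377) = 4.298/0.8330 = 5.159 mg/L.
e^(−k_d t) = e^(−0.377×0.6780) = 0.7744; e^(−k_a t) = e^(−1.21×0.6780) = 0.4403.
D = 5.159 × (0.7744 − 0.4403) + 2.85 × 0.4403 = 1.724 + 1.255 = 2.979 mg/L.
DO = C_s − D = 9.17 − 2.979 = 6.191 mg/L.

DO ≈ 6.19 mg/L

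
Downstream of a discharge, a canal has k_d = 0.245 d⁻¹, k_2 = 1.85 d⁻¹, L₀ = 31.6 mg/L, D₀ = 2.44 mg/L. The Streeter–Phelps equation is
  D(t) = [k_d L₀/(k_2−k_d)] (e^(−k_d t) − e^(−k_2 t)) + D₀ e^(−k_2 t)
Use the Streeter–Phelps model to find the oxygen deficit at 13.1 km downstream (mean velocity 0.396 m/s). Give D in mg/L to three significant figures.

Travel time t = x/v = 13.1 km / (0.396 m/s) = 13100 m / 0.396 m/s = 33080 s = 0.3829 d.
k_d L₀/(k_2−k_d) = 0.245×31.6/(1.85−0.245) = 7.742/1.605 = 4.824 mg/L.
e^(−k_d t) = e^(−0.245×0.3829) = 0.9105; e^(−k_2 t) = e^(−1.85×0.3829) = 0.4925.
D = 4.824 × (0.9105 − 0.4925) + 2.44 × 0.4925 = 2.016 + 1.202 = 3.218 mg/L.

D ≈ 3.22 mg/L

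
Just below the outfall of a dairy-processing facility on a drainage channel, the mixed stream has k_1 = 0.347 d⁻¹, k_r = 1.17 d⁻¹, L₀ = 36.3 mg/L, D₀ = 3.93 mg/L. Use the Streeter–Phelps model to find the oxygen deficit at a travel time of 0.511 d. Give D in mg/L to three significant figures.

D ≈ 6.56 mg/L

k_1 L₀/(k_r−k_1) = 0.347×36.3/(1.17−0.347) = 12.60/0.8230 = 15.31 mg/L.
e^(−k_1 t) = e^(−0.347×0.5110) = 0.8375; e^(−k_r t) = e^(−1.17×0.5110) = 0.5500.
D = 15.31 × (0.8375 − 0.5500) + 3.93 × 0.5500 = 4.401 + 2.161 = 6.562 mg/L.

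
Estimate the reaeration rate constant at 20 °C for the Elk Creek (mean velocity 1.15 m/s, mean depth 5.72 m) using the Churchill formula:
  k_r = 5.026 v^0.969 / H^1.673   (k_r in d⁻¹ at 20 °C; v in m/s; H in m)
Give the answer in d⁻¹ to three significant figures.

k_r = 5.026 × 1.15^0.969 / 5.72^1.673 = 5.026 × 1.145 / 18.50 = 0.3111 d⁻¹.

k_r ≈ 0.311 d⁻¹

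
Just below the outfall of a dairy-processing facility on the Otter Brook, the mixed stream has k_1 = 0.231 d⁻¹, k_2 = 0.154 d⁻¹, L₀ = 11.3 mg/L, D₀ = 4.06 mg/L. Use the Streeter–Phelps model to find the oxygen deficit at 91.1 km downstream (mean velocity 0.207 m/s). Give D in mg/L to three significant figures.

Travel time t = x/v = 91.1 km / (0.207 m/s) = 91100 m / 0.207 m/s = 440100 s = 5.094 d.
k_1 L₀/(k_2−k_1) = 0.231×11.3/(0.154−0.231) = 2.610/-0.07700 = -33.90 mg/L.
e^(−k_1 t) = e^(−0.231×5.094) = 0.3083; e^(−k_2 t) = e^(−0.154×5.094) = 0.4564.
D = -33.90 × (0.3083 − 0.4564) + 4.06 × 0.4564 = 5.020 + 1.853 = 6.872 mg/L.

D ≈ 6.87 mg/L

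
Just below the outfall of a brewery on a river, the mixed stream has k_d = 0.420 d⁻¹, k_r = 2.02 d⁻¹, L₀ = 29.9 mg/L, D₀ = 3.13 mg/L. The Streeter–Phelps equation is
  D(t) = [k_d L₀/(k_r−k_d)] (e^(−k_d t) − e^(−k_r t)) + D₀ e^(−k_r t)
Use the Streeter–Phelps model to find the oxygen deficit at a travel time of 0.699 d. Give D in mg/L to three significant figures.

k_d L₀/(k_r−k_d) = 0.420×29.9/(2.02−0.420) = 12.56/1.600 = 7.849 mg/L.
e^(−k_d t) = e^(−0.420×0.6990) = 0.7456; e^(−k_r t) = e^(−2.02×0.6990) = 0.2437.
D = 7.849 × (0.7456 − 0.2437) + 3.13 × 0.2437 = 3.940 + 0.7627 = 4.702 mg/L.

D ≈ 4.70 mg/L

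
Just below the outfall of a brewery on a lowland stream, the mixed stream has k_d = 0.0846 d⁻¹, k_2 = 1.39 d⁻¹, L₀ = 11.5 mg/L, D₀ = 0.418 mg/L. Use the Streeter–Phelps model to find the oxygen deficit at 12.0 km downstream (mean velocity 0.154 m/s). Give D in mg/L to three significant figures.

Travel time t = x/v = 12.0 km / (0.154 m/s) = 12000 m / 0.154 m/s = 77920 s = 0.9019 d.
k_d L₀/(k_2−k_d) = 0.0846×11.5/(1.39−0.0846) = 0.9729/1.305 = 0.7453 mg/L.
e^(−k_d t) = e^(−0.0846×0.9019) = 0.9265; e^(−k_2 t) = e^(−1.39×0.9019) = 0.2855.
D = 0.7453 × (0.9265 − 0.2855) + 0.418 × 0.2855 = 0.4778 + 0.1193 = 0.5971 mg/L.

D ≈ 0.597 mg/L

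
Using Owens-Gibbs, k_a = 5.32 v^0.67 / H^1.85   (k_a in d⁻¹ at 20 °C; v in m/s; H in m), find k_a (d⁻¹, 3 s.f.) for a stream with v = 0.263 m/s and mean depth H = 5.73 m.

k_a ≈ 0.0860 d⁻¹

k_a = 5.32 × 0.263^0.67 / 5.73^1.85 = 5.32 × 0.4087 / 25.27 = 0.08604 d⁻¹.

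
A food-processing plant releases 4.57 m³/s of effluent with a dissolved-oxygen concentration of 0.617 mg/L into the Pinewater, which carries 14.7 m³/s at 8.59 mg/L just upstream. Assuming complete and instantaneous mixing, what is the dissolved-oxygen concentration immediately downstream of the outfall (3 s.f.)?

6.70 mg/L

Flow-weighted mixing: C = (Q_r C_r + Q_w C_w)/(Q_r + Q_w)
= (14.7×8.59 + 4.57×0.617)/(14.7 + 4.57) = 129.1/19.27 = 6.699 mg/L.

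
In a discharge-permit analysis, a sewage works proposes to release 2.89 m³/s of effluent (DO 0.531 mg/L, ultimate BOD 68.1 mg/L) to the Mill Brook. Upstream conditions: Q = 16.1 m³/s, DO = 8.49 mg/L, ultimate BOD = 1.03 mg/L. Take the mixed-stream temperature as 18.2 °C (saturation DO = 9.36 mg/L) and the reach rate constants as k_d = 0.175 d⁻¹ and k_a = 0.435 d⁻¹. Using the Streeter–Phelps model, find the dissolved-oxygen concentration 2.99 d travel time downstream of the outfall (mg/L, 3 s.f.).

Mixed DO = (16.1×8.49 + 2.89×0.531)/(16.1+2.89) = 138.2/18.99 = 7.279 mg/L.
Mixed L₀ = (16.1×1.03 + 2.89×68.1)/(18.99) = 213.4/18.99 = 11.24 mg/L.
Initial deficit D₀ = C_s − DO₀ = 9.36 − 7.279 = 2.081 mg/L.
D(2.99) = [0.175×11.24/(0.435−0.175)](e^(−0.175×2.99) − e^(−0.435×2.99)) + 2.081 e^(−0.435×2.99)
= 7.563 × (0.5926 − 0.2724) + 2.081 × 0.2724 = 2.989 mg/L.
DO = 9.36 − 2.989 = 6.371 mg/L.

DO ≈ 6.37 mg/L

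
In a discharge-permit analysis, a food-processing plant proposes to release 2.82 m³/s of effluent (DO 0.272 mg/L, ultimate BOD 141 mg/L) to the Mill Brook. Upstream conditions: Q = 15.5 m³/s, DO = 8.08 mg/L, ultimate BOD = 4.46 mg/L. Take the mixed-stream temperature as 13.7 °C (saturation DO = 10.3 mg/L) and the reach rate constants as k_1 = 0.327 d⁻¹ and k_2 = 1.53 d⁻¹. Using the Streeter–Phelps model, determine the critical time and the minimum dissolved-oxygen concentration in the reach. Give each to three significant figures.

Mixed DO = (15.5×8.08 + 2.82×0.272)/(15.5+2.82) = 126.0/18.32 = 6.878 mg/L.
Mixed L₀ = (15.5×4.46 + 2.82×141)/(18.32) = 466.8/18.32 = 25.48 mg/L.
Initial deficit D₀ = C_s − DO₀ = 10.3 − 6.878 = 3.422 mg/L.
t_c = (1/1.203) ln[(1.53/0.327)(1 − 3.422×1.203/(0.327×25.48))] = 0.8313 × ln(2.367) = 0.7162 d.
D_c = (0.327/1.53) × 25.48 × e^(−0.327×0.7162) = 0.2137 × 25.48 × 0.7912 = 4.308 mg/L.
Minimum DO = 10.3 − 4.308 = 5.992 mg/L.

t_c ≈ 0.716 d; minimum DO ≈ 5.99 mg/L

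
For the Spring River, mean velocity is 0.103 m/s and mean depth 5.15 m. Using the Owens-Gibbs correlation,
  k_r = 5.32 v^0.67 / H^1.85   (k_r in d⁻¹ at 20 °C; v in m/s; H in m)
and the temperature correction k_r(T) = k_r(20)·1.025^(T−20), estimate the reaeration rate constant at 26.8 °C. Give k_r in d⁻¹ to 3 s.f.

k_r(20) = 5.32 × 0.103^0.67 / 5.15^1.85 = 5.32 × 0.2181 / 20.74 = 0.05593 d⁻¹.
k_r(26.8) = 0.05593 × 1.025^(26.8−20) = 0.05593 × 1.183 = 0.06616 d⁻¹.

k_r ≈ 0.0662 d⁻¹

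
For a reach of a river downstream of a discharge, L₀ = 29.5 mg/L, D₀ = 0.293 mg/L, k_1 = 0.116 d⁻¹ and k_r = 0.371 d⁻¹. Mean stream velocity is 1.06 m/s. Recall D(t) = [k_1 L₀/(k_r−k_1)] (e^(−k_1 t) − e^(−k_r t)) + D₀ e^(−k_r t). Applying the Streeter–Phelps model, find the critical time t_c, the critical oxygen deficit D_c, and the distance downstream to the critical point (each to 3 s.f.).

t_c = [1/(k_r−k_1)] ln[(k_r/k_1)(1 − D₀(k_r−k_1)/(k_1 L₀))]
= [1/(0.371−0.116)] ln[(0.371/0.116)(1 − 0.293×0.2550/(0.116×29.5))]
= (1/0.2550) ln[3.198 × 0.9782] = 3.922 × ln(3.128) = 3.922 × 1.141 = 4.473 d.
L(t_c) = L₀ e^(−k_1 t_c) = 29.5 × 0.5952 = 17.56 mg/L, and at the critical point k_r D_c = k_1 L, so D_c = (0.116/0.371) × 17.56 = 5.490 mg/L.
x_c = v t_c = 1.06 m/s × 4.473 d × 86400 s/d = 409600 m ≈ 410 km.

t_c ≈ 4.47 d; D_c ≈ 5.49 mg/L; x_c ≈ 410 km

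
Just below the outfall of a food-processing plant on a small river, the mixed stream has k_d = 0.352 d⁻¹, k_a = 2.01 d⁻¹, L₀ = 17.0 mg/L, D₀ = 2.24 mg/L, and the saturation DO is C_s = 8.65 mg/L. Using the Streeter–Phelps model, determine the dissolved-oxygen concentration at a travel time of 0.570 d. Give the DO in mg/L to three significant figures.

DO ≈ 6.13 mg/L

k_d L₀/(k_a−k_d) = 0.352×17.0/(2.01−0.352) = 5.984/1.658 = 3.609 mg/L.
e^(−k_d t) = e^(−0.352×0.5700) = 0.8182; e^(−k_a t) = e^(−2.01×0.5700) = 0.3180.
D = 3.609 × (0.8182 − 0.3180) + 2.24 × 0.3180 = 1.805 + 0.7123 = 2.518 mg/L.
DO = C_s − D = 8.65 − 2.518 = 6.132 mg/L.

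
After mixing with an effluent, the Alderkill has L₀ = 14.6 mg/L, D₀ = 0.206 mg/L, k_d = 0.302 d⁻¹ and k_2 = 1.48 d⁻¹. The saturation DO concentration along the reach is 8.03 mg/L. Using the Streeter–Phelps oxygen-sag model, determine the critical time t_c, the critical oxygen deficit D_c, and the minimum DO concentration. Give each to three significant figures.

At the critical point dD/dt = 0, so k_d L₀ e^(−k_d t) = k_2 D. Substituting D(t) from the Streeter–Phelps equation and solving for t gives
t_c = ln[(k_2/k_d)(1 − D₀(k_2−k_d)/(k_d L₀))] / (k_2−k_d).
Here k_2−k_d = 1.178 d⁻¹ and 1 − D₀(k_2−k_d)/(k_d L₀) = 1 − 0.206×1.178/(0.302×14.6) = 0.9450, so
t_c = ln(4.901 × 0.9450) / 1.178 = 1.533 / 1.178 = 1.301 d.
L(t_c) = L₀ e^(−k_d t_c) = 14.6 × 0.6751 = 9.856 mg/L, and at the critical point k_2 D_c = k_d L, so D_c = (0.302/1.48) × 9.856 = 2.011 mg/L.
Minimum DO = C_s − D_c = 8.03 − 2.011 = 6.019 mg/L.

t_c ≈ 1.30 d; D_c ≈ 2.01 mg/L; min DO ≈ 6.02 mg/L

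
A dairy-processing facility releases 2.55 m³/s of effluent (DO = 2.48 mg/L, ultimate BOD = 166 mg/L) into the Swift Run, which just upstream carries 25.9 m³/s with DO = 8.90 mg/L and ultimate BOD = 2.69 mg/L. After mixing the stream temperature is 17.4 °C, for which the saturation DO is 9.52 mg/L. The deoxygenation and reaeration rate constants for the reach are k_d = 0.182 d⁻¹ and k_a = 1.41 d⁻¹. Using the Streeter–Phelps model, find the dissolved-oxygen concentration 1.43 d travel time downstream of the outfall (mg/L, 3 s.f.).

DO ≈ 7.72 mg/L

Mixed DO = (25.9×8.90 + 2.55×2.48)/(25.9+2.55) = 236.8/28.45 = 8.325 mg/L.
Mixed L₀ = (25.9×2.69 + 2.55×166)/(28.45) = 493.0/28.45 = 17.33 mg/L.
Initial deficit D₀ = C_s − DO₀ = 9.52 − 8.325 = 1.195 mg/L.
D(1.43) = [0.182×17.33/(1.41−0.182)](e^(−0.182×1.43) − e^(−1.41×1.43)) + 1.195 e^(−1.41×1.43)
= 2.568 × (0.7709 − 0.1331) + 1.195 × 0.1331 = 1.797 mg/L.
DO = 9.52 − 1.797 = 7.723 mg/L.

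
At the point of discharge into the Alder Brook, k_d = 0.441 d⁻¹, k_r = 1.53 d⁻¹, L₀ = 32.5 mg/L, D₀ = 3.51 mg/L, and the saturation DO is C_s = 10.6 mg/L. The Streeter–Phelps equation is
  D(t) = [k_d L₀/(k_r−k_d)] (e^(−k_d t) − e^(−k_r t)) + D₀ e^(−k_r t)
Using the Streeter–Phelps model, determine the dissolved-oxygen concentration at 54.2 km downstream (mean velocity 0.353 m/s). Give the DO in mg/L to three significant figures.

Travel time t = x/v = 54.2 km / (0.353 m/s) = 54200 m / 0.353 m/s = 153500 s = 1.777 d.
k_d L₀/(k_r−k_d) = 0.441×32.5/(1.53−0.441) = 14.33/1.089 = 13.16 mg/L.
e^(−k_d t) = e^(−0.441×1.777) = 0.4567; e^(−k_r t) = e^(−1.53×1.777) = 0.06594.
D = 13.16 × (0.4567 − 0.06594) + 3.51 × 0.06594 = 5.143 + 0.2315 = 5.374 mg/L.
DO = C_s − D = 10.6 − 5.374 = 5.226 mg/L.

DO ≈ 5.23 mg/L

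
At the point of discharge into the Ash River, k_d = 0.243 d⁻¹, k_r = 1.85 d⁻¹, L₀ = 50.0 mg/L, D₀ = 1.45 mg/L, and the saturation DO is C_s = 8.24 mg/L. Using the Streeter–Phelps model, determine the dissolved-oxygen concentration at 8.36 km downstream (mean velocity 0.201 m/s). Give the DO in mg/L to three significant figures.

Travel time t = x/v = 8.36 km / (0.201 m/s) = 8360 m / 0.201 m/s = 41590 s = 0.4814 d.
k_d L₀/(k_r−k_d) = 0.243×50.0/(1.85−0.243) = 12.15/1.607 = 7.561 mg/L.
e^(−k_d t) = e^(−0.243×0.4814) = 0.8896; e^(−k_r t) = e^(−1.85×0.4814) = 0.4104.
D = 7.561 × (0.8896 − 0.4104) + 1.45 × 0.4104 = 3.623 + 0.5951 = 4.218 mg/L.
DO = C_s − D = 8.24 − 4.218 = 4.022 mg/L.

DO ≈ 4.02 mg/L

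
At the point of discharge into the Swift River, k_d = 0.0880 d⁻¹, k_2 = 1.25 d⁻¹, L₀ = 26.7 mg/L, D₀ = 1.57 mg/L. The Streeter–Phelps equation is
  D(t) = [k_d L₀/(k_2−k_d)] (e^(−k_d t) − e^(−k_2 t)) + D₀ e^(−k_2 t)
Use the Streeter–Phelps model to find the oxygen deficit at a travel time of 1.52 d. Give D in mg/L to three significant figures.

D ≈ 1.70 mg/L

k_d L₀/(k_2−k_d) = 0.0880×26.7/(1.25−0.0880) = 2.350/1.162 = 2.022 mg/L.
e^(−k_d t) = e^(−0.0880×1.520) = 0.8748; e^(−k_2 t) = e^(−1.25×1.520) = 0.1496.
D = 2.022 × (0.8748 − 0.1496) + 1.57 × 0.1496 = 1.466 + 0.2348 = 1.701 mg/L.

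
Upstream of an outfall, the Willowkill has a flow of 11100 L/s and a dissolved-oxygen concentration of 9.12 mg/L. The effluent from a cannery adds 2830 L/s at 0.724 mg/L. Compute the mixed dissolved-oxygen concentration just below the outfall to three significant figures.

Flow-weighted mixing: C = (Q_r C_r + Q_w C_w)/(Q_r + Q_w)
= (11100×9.12 + 2830×0.724)/(11100 + 2830) = 103300/13930 = 7.414 mg/L.

7.41 mg/L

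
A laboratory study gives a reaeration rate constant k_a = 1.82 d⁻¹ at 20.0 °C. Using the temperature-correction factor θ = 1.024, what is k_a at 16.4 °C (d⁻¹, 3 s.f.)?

k_a ≈ 1.67 d⁻¹

k_a(T₂) = k_a(T₁) · θ^(T₂−T₁) = 1.82 × 1.024^(16.4−20.0)
= 1.82 × 1.024^-3.60 = 1.82 × 0.9182 = 1.671 d⁻¹.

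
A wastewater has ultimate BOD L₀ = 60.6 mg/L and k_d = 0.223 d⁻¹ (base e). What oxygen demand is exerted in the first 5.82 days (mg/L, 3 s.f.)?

y_t = L₀(1 − e^(−k_d t)) = 60.6 × (1 − e^(−0.223×5.82))
= 60.6 × (1 − 0.2731) = 60.6 × 0.7269 = 44.05 mg/L.

y ≈ 44.0 mg/L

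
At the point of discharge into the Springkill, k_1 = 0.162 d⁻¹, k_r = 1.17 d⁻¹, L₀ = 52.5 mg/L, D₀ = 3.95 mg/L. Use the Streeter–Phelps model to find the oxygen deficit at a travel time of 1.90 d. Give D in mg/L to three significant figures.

k_1 L₀/(k_r−k_1) = 0.162×52.5/(1.17−0.162) = 8.505/1.008 = 8.438 mg/L.
e^(−k_1 t) = e^(−0.162×1.900) = 0.7351; e^(−k_r t) = e^(−1.17×1.900) = 0.1083.
D = 8.438 × (0.7351 − 0.1083) + 3.95 × 0.1083 = 5.288 + 0.4277 = 5.716 mg/L.

D ≈ 5.72 mg/L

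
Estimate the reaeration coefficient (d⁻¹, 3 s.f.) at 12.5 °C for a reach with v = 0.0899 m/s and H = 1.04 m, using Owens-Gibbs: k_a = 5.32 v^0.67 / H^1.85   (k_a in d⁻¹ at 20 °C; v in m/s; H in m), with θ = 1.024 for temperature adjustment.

k_a ≈ 0.824 d⁻¹

k_a(20) = 5.32 × 0.0899^0.67 / 1.04^1.85 = 5.32 × 0.1991 / 1.075 = 0.9850 d⁻¹.
k_a(12.5) = 0.9850 × 1.024^(12.5−20) = 0.9850 × 0.8370 = 0.8245 d⁻¹.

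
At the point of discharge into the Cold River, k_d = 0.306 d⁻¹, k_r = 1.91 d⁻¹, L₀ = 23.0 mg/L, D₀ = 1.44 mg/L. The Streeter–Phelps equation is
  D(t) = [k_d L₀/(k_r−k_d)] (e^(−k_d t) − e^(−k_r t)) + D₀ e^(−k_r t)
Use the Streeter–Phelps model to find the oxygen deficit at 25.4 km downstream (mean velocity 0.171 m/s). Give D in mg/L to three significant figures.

D ≈ 2.48 mg/L

Travel time t = x/v = 25.4 km / (0.171 m/s) = 25400 m / 0.171 m/s = 148500 s = 1.719 d.
k_d L₀/(k_r−k_d) = 0.306×23.0/(1.91−0.306) = 7.038/1.604 = 4.388 mg/L.
e^(−k_d t) = e^(−0.306×1.719) = 0.5909; e^(−k_r t) = e^(−1.91×1.719) = 0.03749.
D = 4.388 × (0.5909 − 0.03749) + 1.44 × 0.03749 = 2.428 + 0.05399 = 2.482 mg/L.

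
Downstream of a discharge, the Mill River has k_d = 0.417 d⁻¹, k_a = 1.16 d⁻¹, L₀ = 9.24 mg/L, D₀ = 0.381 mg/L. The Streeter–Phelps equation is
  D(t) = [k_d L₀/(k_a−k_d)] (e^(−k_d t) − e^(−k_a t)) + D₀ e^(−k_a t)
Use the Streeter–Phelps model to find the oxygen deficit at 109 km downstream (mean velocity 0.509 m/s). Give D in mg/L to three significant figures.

Travel time t = x/v = 109 km / (0.509 m/s) = 109000 m / 0.509 m/s = 214100 s = 2.479 d.
k_d L₀/(k_a−k_d) = 0.417×9.24/(1.16−0.417) = 3.853/0.7430 = 5.186 mg/L.
e^(−k_d t) = e^(−0.417×2.479) = 0.3557; e^(−k_a t) = e^(−1.16×2.479) = 0.05641.
D = 5.186 × (0.3557 − 0.05641) + 0.381 × 0.05641 = 1.552 + 0.02149 = 1.574 mg/L.

D ≈ 1.57 mg/L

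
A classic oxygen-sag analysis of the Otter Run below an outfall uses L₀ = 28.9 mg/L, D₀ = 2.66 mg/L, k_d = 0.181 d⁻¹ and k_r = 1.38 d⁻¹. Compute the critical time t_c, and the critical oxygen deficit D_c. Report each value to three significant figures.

t_c ≈ 0.909 d; D_c ≈ 3.22 mg/L

At the critical point dD/dt = 0, so k_d L₀ e^(−k_d t) = k_r D. Substituting D(t) from the Streeter–Phelps equation and solving for t gives
t_c = ln[(k_r/k_d)(1 − D₀(k_r−k_d)/(k_d L₀))] / (k_r−k_d).
Here k_r−k_d = 1.199 d⁻¹ and 1 − D₀(k_r−k_d)/(k_d L₀) = 1 − 2.66×1.199/(0.181×28.9) = 0.3903, so
t_c = ln(7.624 × 0.3903) / 1.199 = 1.090 / 1.199 = 0.9095 d.
D_c = (k_d/k_r) L₀ e^(−k_d t_c) = (0.181/1.38) × 28.9 × e^(−0.181×0.9095) = 0.1312 × 28.9 × 0.8482 = 3.215 mg/L.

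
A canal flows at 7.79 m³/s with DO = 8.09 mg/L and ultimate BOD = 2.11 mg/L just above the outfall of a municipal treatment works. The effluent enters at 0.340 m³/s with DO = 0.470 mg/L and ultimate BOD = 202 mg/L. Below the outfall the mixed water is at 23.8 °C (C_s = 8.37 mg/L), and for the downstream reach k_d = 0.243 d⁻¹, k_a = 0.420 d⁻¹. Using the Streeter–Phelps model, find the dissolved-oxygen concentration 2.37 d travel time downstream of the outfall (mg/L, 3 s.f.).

Mixed DO = (7.79×8.09 + 0.340×0.470)/(7.79+0.340) = 63.18/8.130 = 7.771 mg/L.
Mixed L₀ = (7.79×2.11 + 0.340×202)/(8.130) = 85.12/8.130 = 10.47 mg/L.
Initial deficit D₀ = C_s − DO₀ = 8.37 − 7.771 = 0.5987 mg/L.
D(2.37) = [0.243×10.47/(0.420−0.243)](e^(−0.243×2.37) − e^(−0.420×2.37)) + 0.5987 e^(−0.420×2.37)
= 14.37 × (0.5622 − 0.3696) + 0.5987 × 0.3696 = 2.990 mg/L.
DO = 8.37 − 2.990 = 5.380 mg/L.

DO ≈ 5.38 mg/L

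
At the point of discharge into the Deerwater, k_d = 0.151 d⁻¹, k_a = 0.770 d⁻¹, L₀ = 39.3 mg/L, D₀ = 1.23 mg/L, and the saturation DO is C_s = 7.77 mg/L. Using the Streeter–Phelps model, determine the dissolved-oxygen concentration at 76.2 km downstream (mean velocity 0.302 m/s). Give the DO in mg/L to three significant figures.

DO ≈ 2.48 mg/L

Travel time t = x/v = 76.2 km / (0.302 m/s) = 76200 m / 0.302 m/s = 252300 s = 2.920 d.
k_d L₀/(k_a−k_d) = 0.151×39.3/(0.770−0.151) = 5.934/0.6190 = 9.587 mg/L.
e^(−k_d t) = e^(−0.151×2.920) = 0.6434; e^(−k_a t) = e^(−0.770×2.920) = 0.1055.
D = 9.587 × (0.6434 − 0.1055) + 1.23 × 0.1055 = 5.157 + 0.1298 = 5.286 mg/L.
DO = C_s − D = 7.77 − 5.286 = 2.484 mg/L.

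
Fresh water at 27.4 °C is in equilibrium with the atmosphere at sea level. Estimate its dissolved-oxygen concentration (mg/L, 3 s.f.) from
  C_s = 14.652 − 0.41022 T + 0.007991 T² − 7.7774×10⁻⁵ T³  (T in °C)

C_s = 14.652 − 0.41022×27.4 + 0.007991×27.4² − 7.7774×10⁻⁵×27.4³ = 7.811 mg/L.

C_s ≈ 7.81 mg/L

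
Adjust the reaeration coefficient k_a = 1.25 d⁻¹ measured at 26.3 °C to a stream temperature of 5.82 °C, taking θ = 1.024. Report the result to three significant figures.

k_a ≈ 0.769 d⁻¹

k_a(T₂) = k_a(T₁) · θ^(T₂−T₁) = 1.25 × 1.024^(5.82−26.3)
= 1.25 × 1.024^-20.5 = 1.25 × 0.6153 = 0.7691 d⁻¹.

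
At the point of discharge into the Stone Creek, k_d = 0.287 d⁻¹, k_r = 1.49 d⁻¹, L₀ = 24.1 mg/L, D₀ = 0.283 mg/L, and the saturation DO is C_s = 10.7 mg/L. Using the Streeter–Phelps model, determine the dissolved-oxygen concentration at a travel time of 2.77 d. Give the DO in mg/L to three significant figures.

k_d L₀/(k_r−k_d) = 0.287×24.1/(1.49−0.287) = 6.917/1.203 = 5.750 mg/L.
e^(−k_d t) = e^(−0.287×2.770) = 0.4516; e^(−k_r t) = e^(−1.49×2.770) = 0.01613.
D = 5.750 × (0.4516 − 0.01613) + 0.283 × 0.01613 = 2.504 + 0.004564 = 2.508 mg/L.
DO = C_s − D = 10.7 − 2.508 = 8.192 mg/L.

DO ≈ 8.19 mg/L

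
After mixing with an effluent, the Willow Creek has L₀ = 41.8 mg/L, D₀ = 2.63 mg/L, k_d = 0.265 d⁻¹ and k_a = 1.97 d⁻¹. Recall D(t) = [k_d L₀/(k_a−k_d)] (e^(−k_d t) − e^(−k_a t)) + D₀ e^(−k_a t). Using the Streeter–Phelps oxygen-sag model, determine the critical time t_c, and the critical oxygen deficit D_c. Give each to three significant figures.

t_c ≈ 0.872 d; D_c ≈ 4.46 mg/L

With k_a/k_d = 7.434 and 1 − D₀(k_a−k_d)/(k_d L₀) = 0.5952,
t_c = ln(7.434 × 0.5952) / (1.97 − 0.265) = ln(4.425) / 1.705 = 1.487/1.705 = 0.8722 d.
L(t_c) = L₀ e^(−k_d t_c) = 41.8 × 0.7936 = 33.17 mg/L, and at the critical point k_a D_c = k_d L, so D_c = (0.265/1.97) × 33.17 = 4.462 mg/L.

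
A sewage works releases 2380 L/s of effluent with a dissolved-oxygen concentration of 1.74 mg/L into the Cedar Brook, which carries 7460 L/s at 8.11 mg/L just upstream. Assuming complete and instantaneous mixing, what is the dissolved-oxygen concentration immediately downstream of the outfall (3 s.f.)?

Flow-weighted mixing: C = (Q_r C_r + Q_w C_w)/(Q_r + Q_w)
= (7460×8.11 + 2380×1.74)/(7460 + 2380) = 64640/9840 = 6.569 mg/L.

6.57 mg/L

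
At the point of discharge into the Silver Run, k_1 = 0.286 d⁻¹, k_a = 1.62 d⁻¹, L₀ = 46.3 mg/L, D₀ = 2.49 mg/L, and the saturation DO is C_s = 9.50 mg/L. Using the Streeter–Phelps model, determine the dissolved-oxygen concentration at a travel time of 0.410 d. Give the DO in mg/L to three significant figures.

DO ≈ 4.50 mg/L

k_1 L₀/(k_a−k_1) = 0.286×46.3/(1.62−0.286) = 13.24/1.334 = 9.926 mg/L.
e^(−k_1 t) = e^(−0.286×0.4100) = 0.8894; e^(−k_a t) = e^(−1.62×0.4100) = 0.5147.
D = 9.926 × (0.8894 − 0.5147) + 2.49 × 0.5147 = 3.719 + 1.282 = 5.001 mg/L.
DO = C_s − D = 9.50 − 5.001 = 4.499 mg/L.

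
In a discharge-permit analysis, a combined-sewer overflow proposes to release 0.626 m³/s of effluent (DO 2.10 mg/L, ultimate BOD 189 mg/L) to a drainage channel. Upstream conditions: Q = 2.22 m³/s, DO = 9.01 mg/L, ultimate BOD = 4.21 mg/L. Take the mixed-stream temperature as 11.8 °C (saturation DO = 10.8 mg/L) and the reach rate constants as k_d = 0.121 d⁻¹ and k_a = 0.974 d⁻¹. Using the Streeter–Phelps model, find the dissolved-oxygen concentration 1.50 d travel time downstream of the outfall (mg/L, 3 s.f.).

Mixed DO = (2.22×9.01 + 0.626×2.10)/(2.22+0.626) = 21.32/2.846 = 7.490 mg/L.
Mixed L₀ = (2.22×4.21 + 0.626×189)/(2.846) = 127.7/2.846 = 44.86 mg/L.
Initial deficit D₀ = C_s − DO₀ = 10.8 − 7.490 = 3.310 mg/L.
D(1.50) = [0.121×44.86/(0.974−0.121)](e^(−0.121×1.50) − e^(−0.974×1.50)) + 3.310 e^(−0.974×1.50)
= 6.363 × (0.8340 − 0.2320) + 3.310 × 0.2320 = 4.598 mg/L.
DO = 10.8 − 4.598 = 6.202 mg/L.

DO ≈ 6.20 mg/L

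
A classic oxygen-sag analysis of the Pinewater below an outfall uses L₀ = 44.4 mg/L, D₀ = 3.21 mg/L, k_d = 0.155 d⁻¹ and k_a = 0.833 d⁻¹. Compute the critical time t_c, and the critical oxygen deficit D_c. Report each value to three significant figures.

t_c ≈ 1.92 d; D_c ≈ 6.14 mg/L

t_c = [1/(k_a−k_d)] ln[(k_a/k_d)(1 − D₀(k_a−k_d)/(k_d L₀))]
= [1/(0.833−0.155)] ln[(0.833/0.155)(1 − 3.21×0.6780/(0.155×44.4))]
= (1/0.6780) ln[5.374 × 0.6838] = 1.475 × ln(3.675) = 1.475 × 1.301 = 1.920 d.
D_c = (k_d/k_a) L₀ e^(−k_d t_c) = (0.155/0.833) × 44.4 × e^(−0.155×1.920) = 0.1861 × 44.4 × 0.7426 = 6.136 mg/L.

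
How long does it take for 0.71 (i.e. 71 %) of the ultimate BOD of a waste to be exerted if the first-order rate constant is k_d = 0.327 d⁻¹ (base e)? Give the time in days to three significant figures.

y/L₀ = 1 − e^(−k_d t) = 0.71 ⇒ e^(−k_d t) = 0.290
t = −ln(0.290) / 0.327 = 1.238 / 0.327 = 3.786 d.

t ≈ 3.79 d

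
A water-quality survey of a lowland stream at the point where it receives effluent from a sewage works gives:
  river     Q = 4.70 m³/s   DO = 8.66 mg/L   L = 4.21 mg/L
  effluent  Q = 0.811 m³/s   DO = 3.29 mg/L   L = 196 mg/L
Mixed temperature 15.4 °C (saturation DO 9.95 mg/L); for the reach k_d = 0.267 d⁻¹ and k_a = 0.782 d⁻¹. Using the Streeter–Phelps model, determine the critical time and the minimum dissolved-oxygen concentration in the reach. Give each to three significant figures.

Mixed DO = (4.70×8.66 + 0.811×3.29)/(4.70+0.811) = 43.37/5.511 = 7.870 mg/L.
Mixed L₀ = (4.70×4.21 + 0.811×196)/(5.511) = 178.7/5.511 = 32.43 mg/L.
Initial deficit D₀ = C_s − DO₀ = 9.95 − 7.870 = 2.080 mg/L.
t_c = (1/0.5150) ln[(0.782/0.267)(1 − 2.080×0.5150/(0.267×32.43))] = 1.942 × ln(2.567) = 1.830 d.
D_c = (0.267/0.782) × 32.43 × e^(−0.267×1.830) = 0.3414 × 32.43 × 0.6134 = 6.793 mg/L.
Minimum DO = 9.95 − 6.793 = 3.157 mg/L.

t_c ≈ 1.83 d; minimum DO ≈ 3.16 mg/L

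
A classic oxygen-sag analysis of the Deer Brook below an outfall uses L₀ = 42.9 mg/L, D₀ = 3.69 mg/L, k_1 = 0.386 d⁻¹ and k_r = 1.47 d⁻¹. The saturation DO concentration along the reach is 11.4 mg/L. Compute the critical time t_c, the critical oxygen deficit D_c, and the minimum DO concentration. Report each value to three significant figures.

t_c ≈ 0.979 d; D_c ≈ 7.72 mg/L; min DO ≈ 3.68 mg/L

With k_r/k_1 = 3.808 and 1 − D₀(k_r−k_1)/(k_1 L₀) = 0.7584,
t_c = ln(3.808 × 0.7584) / (1.47 − 0.386) = ln(2.888) / 1.084 = 1.061/1.084 = 0.9785 d.
L(t_c) = L₀ e^(−k_1 t_c) = 42.9 × 0.6854 = 29.41 mg/L, and at the critical point k_r D_c = k_1 L, so D_c = (0.386/1.47) × 29.41 = 7.721 mg/L.
Minimum DO = C_s − D_c = 11.4 − 7.721 = 3.679 mg/L.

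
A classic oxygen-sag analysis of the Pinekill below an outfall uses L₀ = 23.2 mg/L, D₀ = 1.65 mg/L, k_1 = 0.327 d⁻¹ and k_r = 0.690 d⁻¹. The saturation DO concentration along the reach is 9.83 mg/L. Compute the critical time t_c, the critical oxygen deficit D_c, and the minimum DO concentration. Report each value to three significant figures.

t_c ≈ 1.83 d; D_c ≈ 6.04 mg/L; min DO ≈ 3.79 mg/L

At the critical point dD/dt = 0, so k_1 L₀ e^(−k_1 t) = k_r D. Substituting D(t) from the Streeter–Phelps equation and solving for t gives
t_c = ln[(k_r/k_1)(1 − D₀(k_r−k_1)/(k_1 L₀))] / (k_r−k_1).
Here k_r−k_1 = 0.3630 d⁻¹ and 1 − D₀(k_r−k_1)/(k_1 L₀) = 1 − 1.65×0.3630/(0.327×23.2) = 0.9210, so
t_c = ln(2.110 × 0.9210) / 0.3630 = 0.6645 / 0.3630 = 1.831 d.
D_c = (k_1/k_r) L₀ e^(−k_1 t_c) = (0.327/0.690) × 23.2 × e^(−0.327×1.831) = 0.4739 × 23.2 × 0.5496 = 6.043 mg/L.
Minimum DO = C_s − D_c = 9.83 − 6.043 = 3.787 mg/L.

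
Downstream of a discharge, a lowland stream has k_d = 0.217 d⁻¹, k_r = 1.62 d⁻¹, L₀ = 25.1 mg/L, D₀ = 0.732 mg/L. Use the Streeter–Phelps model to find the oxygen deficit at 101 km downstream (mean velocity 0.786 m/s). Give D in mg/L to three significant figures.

D ≈ 2.53 mg/L

Travel time t = x/v = 101 km / (0.786 m/s) = 101000 m / 0.786 m/s = 128500 s = 1.487 d.
k_d L₀/(k_r−k_d) = 0.217×25.1/(1.62−0.217) = 5.447/1.403 = 3.882 mg/L.
e^(−k_d t) = e^(−0.217×1.487) = 0.7242; e^(−k_r t) = e^(−1.62×1.487) = 0.08987.
D = 3.882 × (0.7242 − 0.08987) + 0.732 × 0.08987 = 2.462 + 0.06579 = 2.528 mg/L.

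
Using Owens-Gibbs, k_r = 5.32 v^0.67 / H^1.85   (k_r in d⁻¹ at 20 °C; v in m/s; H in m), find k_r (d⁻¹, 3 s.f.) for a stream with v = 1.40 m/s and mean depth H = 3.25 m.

k_r ≈ 0.753 d⁻¹

k_r = 5.32 × 1.40^0.67 / 3.25^1.85 = 5.32 × 1.253 / 8.851 = 0.7531 d⁻¹.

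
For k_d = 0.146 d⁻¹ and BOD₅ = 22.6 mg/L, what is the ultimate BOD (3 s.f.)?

L₀ ≈ 43.6 mg/L

BOD₅ = L₀(1 − e^(−5k_d)) ⇒ L₀ = BOD₅ / (1 − e^(−5×0.146))
= 22.6 / (1 − 0.4819) = 22.6 / 0.5181 = 43.62 mg/L.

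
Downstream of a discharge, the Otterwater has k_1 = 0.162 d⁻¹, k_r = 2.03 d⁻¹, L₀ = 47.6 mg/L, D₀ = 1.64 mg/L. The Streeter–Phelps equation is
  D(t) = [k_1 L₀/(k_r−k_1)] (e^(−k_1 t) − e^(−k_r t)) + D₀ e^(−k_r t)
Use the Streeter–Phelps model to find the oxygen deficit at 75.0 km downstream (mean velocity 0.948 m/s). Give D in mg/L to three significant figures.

Travel time t = x/v = 75.0 km / (0.948 m/s) = 75000 m / 0.948 m/s = 79110 s = 0.9157 d.
k_1 L₀/(k_r−k_1) = 0.162×47.6/(2.03−0.162) = 7.711/1.868 = 4.128 mg/L.
e^(−k_1 t) = e^(−0.162×0.9157) = 0.8621; e^(−k_r t) = e^(−2.03×0.9157) = 0.1559.
D = 4.128 × (0.8621 − 0.1559) + 1.64 × 0.1559 = 2.916 + 0.2556 = 3.171 mg/L.

D ≈ 3.17 mg/L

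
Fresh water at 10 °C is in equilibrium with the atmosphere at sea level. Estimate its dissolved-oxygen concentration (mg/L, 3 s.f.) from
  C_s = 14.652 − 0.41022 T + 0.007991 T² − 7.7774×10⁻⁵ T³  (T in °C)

C_s = 14.652 − 0.41022×10 + 0.007991×10² − 7.7774×10⁻⁵×10³ = 11.27 mg/L.

C_s ≈ 11.3 mg/L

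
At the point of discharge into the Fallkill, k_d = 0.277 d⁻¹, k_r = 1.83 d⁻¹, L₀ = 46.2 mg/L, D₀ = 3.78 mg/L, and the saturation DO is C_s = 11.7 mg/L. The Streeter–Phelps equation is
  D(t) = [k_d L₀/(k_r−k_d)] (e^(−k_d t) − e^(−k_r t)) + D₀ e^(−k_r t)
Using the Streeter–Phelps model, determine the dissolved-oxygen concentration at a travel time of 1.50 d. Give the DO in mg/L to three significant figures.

DO ≈ 6.55 mg/L

k_d L₀/(k_r−k_d) = 0.277×46.2/(1.83−0.277) = 12.80/1.553 = 8.240 mg/L.
e^(−k_d t) = e^(−0.277×1.500) = 0.6600; e^(−k_r t) = e^(−1.83×1.500) = 0.06425.
D = 8.240 × (0.6600 − 0.06425) + 3.78 × 0.06425 = 4.909 + 0.2429 = 5.152 mg/L.
DO = C_s − D = 11.7 − 5.152 = 6.548 mg/L.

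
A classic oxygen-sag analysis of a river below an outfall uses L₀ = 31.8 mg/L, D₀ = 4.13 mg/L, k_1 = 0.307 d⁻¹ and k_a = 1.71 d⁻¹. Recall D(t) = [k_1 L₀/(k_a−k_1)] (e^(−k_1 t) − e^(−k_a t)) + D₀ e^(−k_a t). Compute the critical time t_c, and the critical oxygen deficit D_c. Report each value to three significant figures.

With k_a/k_1 = 5.570 and 1 − D₀(k_a−k_1)/(k_1 L₀) = 0.4065,
t_c = ln(5.570 × 0.4065) / (1.71 − 0.307) = ln(2.264) / 1.403 = 0.8172/1.403 = 0.5824 d.
D_c = (k_1/k_a) L₀ e^(−k_1 t_c) = (0.307/1.71) × 31.8 × e^(−0.307×0.5824) = 0.1795 × 31.8 × 0.8363 = 4.774 mg/L.

t_c ≈ 0.582 d; D_c ≈ 4.77 mg/L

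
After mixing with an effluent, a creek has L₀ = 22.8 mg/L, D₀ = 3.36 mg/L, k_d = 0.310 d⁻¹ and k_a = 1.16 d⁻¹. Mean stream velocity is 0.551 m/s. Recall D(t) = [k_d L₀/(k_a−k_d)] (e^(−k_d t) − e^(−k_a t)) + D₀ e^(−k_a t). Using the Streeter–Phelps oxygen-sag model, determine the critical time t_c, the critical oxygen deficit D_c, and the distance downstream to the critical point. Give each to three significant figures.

With k_a/k_d = 3.742 and 1 − D₀(k_a−k_d)/(k_d L₀) = 0.5959,
t_c = ln(3.742 × 0.5959) / (1.16 − 0.310) = ln(2.230) / 0.8500 = 0.8020/0.8500 = 0.9435 d.
L(t_c) = L₀ e^(−k_d t_c) = 22.8 × 0.7464 = 17.02 mg/L, and at the critical point k_a D_c = k_d L, so D_c = (0.310/1.16) × 17.02 = 4.548 mg/L.
x_c = v t_c = 0.551 m/s × 0.9435 d × 86400 s/d = 44920 m ≈ 44.9 km.

t_c ≈ 0.943 d; D_c ≈ 4.55 mg/L; x_c ≈ 44.9 km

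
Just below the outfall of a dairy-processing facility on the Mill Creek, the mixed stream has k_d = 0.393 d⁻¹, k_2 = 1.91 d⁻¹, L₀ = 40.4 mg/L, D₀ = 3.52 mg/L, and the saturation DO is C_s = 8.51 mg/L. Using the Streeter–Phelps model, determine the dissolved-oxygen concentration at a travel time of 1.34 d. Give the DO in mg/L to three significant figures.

DO ≈ 2.87 mg/L

k_d L₀/(k_2−k_d) = 0.393×40.4/(1.91−0.393) = 15.88/1.517 = 10.47 mg/L.
e^(−k_d t) = e^(−0.393×1.340) = 0.5906; e^(−k_2 t) = e^(−1.91×1.340) = 0.07735.
D = 10.47 × (0.5906 − 0.07735) + 3.52 × 0.07735 = 5.372 + 0.2723 = 5.644 mg/L.
DO = C_s − D = 8.51 − 5.644 = 2.866 mg/L.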